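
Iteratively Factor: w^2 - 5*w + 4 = (w - 4)*(w - 1)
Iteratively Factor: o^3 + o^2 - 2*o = (o + 2)*(o^2 - o) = (o - 1)*(o + 2)*(o)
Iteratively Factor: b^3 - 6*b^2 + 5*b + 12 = (b - 3)*(b^2 - 3*b - 4) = (b - 4)*(b - 3)*(b + 1)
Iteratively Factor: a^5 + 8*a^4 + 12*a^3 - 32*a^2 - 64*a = (a)*(a^4 + 8*a^3 + 12*a^2 - 32*a - 64) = a*(a + 4)*(a^3 + 4*a^2 - 4*a - 16) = a*(a + 4)^2*(a^2 - 4) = a*(a + 2)*(a + 4)^2*(a - 2)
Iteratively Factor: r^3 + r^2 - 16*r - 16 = (r + 4)*(r^2 - 3*r - 4) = (r - 4)*(r + 4)*(r + 1)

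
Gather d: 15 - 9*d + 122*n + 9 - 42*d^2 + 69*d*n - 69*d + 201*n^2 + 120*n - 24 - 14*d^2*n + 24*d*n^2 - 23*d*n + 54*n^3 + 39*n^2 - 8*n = d^2*(-14*n - 42) + d*(24*n^2 + 46*n - 78) + 54*n^3 + 240*n^2 + 234*n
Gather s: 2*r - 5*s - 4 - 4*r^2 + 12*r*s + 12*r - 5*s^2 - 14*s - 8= -4*r^2 + 14*r - 5*s^2 + s*(12*r - 19) - 12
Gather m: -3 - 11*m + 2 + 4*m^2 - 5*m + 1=4*m^2 - 16*m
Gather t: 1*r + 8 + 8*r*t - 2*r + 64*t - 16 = -r + t*(8*r + 64) - 8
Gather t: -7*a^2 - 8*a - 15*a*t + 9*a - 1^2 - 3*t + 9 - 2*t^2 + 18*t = -7*a^2 + a - 2*t^2 + t*(15 - 15*a) + 8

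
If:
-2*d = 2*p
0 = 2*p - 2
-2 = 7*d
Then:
No Solution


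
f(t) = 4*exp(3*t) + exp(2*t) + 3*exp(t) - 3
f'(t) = 12*exp(3*t) + 2*exp(2*t) + 3*exp(t)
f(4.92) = 10305178.30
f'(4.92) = 30895952.16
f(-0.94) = -1.44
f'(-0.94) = 2.19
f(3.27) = 73628.17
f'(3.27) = 220043.35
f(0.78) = 49.83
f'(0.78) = 140.64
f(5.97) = 240189221.88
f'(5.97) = 720412048.92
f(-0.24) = 1.93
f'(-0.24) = 9.44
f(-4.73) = -2.97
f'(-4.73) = 0.03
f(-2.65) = -2.78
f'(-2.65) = 0.23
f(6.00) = 262803838.63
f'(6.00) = 788246349.52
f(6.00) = 262803838.63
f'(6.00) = 788246349.52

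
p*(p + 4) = p^2 + 4*p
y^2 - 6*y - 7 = (y - 7)*(y + 1)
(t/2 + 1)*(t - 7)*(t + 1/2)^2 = t^4/2 - 2*t^3 - 75*t^2/8 - 61*t/8 - 7/4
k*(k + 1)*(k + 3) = k^3 + 4*k^2 + 3*k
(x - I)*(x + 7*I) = x^2 + 6*I*x + 7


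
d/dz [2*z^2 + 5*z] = 4*z + 5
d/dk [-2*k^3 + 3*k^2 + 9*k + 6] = -6*k^2 + 6*k + 9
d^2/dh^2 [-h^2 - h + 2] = -2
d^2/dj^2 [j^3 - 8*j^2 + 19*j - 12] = 6*j - 16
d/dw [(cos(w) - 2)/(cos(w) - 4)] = 2*sin(w)/(cos(w) - 4)^2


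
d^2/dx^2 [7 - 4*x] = 0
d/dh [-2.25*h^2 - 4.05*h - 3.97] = -4.5*h - 4.05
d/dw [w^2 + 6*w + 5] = 2*w + 6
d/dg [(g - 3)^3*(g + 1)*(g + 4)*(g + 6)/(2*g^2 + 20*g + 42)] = (2*g^7 + 28*g^6 + 65*g^5 - 471*g^4 - 1716*g^3 + 1782*g^2 + 9153*g + 405)/(g^4 + 20*g^3 + 142*g^2 + 420*g + 441)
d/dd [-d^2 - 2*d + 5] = -2*d - 2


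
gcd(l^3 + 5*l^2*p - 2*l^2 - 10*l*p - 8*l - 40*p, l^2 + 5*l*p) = l + 5*p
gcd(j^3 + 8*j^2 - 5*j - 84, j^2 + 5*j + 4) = j + 4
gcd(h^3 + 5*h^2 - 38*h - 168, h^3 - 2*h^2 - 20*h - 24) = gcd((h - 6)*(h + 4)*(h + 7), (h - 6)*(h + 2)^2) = h - 6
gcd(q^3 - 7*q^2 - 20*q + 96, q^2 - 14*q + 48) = q - 8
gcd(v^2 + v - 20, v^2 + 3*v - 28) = v - 4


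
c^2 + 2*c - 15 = (c - 3)*(c + 5)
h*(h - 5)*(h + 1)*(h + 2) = h^4 - 2*h^3 - 13*h^2 - 10*h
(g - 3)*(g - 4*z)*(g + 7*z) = g^3 + 3*g^2*z - 3*g^2 - 28*g*z^2 - 9*g*z + 84*z^2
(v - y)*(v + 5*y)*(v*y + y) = v^3*y + 4*v^2*y^2 + v^2*y - 5*v*y^3 + 4*v*y^2 - 5*y^3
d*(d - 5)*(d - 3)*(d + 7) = d^4 - d^3 - 41*d^2 + 105*d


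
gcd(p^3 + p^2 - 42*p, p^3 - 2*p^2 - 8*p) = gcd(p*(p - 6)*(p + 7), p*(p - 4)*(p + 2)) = p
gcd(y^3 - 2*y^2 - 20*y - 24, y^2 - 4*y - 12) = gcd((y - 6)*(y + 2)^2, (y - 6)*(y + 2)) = y^2 - 4*y - 12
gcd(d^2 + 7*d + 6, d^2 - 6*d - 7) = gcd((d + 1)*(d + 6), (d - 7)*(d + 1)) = d + 1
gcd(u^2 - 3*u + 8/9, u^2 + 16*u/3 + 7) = 1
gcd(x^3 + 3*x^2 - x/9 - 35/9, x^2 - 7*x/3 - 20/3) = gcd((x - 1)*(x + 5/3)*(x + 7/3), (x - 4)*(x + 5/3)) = x + 5/3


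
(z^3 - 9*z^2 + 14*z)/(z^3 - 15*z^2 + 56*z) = (z - 2)/(z - 8)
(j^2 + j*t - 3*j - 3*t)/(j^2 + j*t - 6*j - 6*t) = (j - 3)/(j - 6)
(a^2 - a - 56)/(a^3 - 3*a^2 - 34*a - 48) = (a + 7)/(a^2 + 5*a + 6)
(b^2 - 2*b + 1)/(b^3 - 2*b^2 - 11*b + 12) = (b - 1)/(b^2 - b - 12)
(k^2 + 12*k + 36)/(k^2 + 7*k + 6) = (k + 6)/(k + 1)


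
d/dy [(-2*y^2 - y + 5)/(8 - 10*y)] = (10*y^2 - 16*y + 21)/(2*(25*y^2 - 40*y + 16))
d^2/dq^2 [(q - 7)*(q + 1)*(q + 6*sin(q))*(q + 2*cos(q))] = -6*q^3*sin(q) - 2*q^3*cos(q) + 24*q^2*sin(q) - 24*q^2*sin(2*q) + 48*q^2*cos(q) + 12*q^2 + 126*q*sin(q) + 144*q*sin(2*q) - 118*q*cos(q) + 48*q*cos(2*q) - 36*q - 44*sin(q) + 180*sin(2*q) - 108*cos(q) - 144*cos(2*q) - 14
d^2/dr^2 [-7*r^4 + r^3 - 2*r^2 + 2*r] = -84*r^2 + 6*r - 4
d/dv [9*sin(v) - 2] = 9*cos(v)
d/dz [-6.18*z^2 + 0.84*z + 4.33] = 0.84 - 12.36*z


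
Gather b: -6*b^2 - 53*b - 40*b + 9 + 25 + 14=-6*b^2 - 93*b + 48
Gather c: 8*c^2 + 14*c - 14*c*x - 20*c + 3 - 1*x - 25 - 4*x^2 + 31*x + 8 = 8*c^2 + c*(-14*x - 6) - 4*x^2 + 30*x - 14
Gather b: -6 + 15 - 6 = 3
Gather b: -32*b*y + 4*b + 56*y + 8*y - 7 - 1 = b*(4 - 32*y) + 64*y - 8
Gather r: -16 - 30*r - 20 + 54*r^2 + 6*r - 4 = 54*r^2 - 24*r - 40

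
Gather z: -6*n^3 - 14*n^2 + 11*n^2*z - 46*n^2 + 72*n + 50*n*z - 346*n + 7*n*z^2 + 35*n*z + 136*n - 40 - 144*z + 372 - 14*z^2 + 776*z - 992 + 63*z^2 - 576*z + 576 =-6*n^3 - 60*n^2 - 138*n + z^2*(7*n + 49) + z*(11*n^2 + 85*n + 56) - 84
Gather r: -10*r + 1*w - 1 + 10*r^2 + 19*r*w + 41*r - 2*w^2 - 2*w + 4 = 10*r^2 + r*(19*w + 31) - 2*w^2 - w + 3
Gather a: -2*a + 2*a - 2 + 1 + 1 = 0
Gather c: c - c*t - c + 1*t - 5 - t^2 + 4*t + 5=-c*t - t^2 + 5*t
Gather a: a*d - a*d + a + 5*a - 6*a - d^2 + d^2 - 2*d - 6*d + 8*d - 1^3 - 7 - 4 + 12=0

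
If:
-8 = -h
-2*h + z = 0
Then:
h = 8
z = 16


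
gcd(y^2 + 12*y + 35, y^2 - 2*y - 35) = y + 5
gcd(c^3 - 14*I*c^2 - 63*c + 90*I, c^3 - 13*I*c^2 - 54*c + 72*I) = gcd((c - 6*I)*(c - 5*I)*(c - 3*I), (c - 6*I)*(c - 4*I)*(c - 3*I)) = c^2 - 9*I*c - 18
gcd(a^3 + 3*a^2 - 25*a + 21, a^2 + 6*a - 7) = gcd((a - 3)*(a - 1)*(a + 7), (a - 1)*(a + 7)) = a^2 + 6*a - 7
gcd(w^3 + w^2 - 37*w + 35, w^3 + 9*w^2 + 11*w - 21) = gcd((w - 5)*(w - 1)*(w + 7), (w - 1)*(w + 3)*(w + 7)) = w^2 + 6*w - 7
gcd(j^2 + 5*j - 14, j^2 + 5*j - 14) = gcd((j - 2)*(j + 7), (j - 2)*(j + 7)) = j^2 + 5*j - 14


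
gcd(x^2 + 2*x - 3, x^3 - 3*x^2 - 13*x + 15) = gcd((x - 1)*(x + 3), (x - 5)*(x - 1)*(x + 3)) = x^2 + 2*x - 3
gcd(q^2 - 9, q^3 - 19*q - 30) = q + 3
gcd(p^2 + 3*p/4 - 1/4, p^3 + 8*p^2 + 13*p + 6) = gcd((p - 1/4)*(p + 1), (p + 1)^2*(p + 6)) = p + 1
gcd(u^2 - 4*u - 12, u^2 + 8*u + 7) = 1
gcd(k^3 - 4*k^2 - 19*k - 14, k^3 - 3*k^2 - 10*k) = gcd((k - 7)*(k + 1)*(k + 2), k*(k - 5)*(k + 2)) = k + 2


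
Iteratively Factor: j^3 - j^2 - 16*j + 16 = (j + 4)*(j^2 - 5*j + 4) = (j - 1)*(j + 4)*(j - 4)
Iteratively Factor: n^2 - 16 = (n - 4)*(n + 4)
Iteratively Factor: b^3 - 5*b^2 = (b - 5)*(b^2) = b*(b - 5)*(b)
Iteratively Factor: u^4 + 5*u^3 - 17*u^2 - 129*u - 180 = (u + 3)*(u^3 + 2*u^2 - 23*u - 60) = (u - 5)*(u + 3)*(u^2 + 7*u + 12) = (u - 5)*(u + 3)^2*(u + 4)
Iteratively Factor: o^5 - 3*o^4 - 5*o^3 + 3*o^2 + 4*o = (o)*(o^4 - 3*o^3 - 5*o^2 + 3*o + 4) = o*(o + 1)*(o^3 - 4*o^2 - o + 4) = o*(o - 1)*(o + 1)*(o^2 - 3*o - 4) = o*(o - 1)*(o + 1)^2*(o - 4)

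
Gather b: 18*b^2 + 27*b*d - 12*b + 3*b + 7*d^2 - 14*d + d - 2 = 18*b^2 + b*(27*d - 9) + 7*d^2 - 13*d - 2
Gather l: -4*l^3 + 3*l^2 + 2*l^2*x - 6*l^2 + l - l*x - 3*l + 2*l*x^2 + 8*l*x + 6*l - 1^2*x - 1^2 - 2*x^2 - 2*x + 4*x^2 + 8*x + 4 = -4*l^3 + l^2*(2*x - 3) + l*(2*x^2 + 7*x + 4) + 2*x^2 + 5*x + 3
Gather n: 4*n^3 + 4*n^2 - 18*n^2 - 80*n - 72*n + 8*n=4*n^3 - 14*n^2 - 144*n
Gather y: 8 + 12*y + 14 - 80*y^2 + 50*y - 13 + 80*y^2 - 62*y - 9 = 0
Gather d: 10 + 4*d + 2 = 4*d + 12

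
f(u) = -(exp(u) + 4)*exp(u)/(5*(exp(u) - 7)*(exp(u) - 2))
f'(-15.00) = 0.00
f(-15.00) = 0.00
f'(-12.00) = 0.00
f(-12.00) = 0.00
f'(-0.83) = -0.05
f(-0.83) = -0.04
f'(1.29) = 0.33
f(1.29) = 1.01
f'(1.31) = 0.44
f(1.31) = 1.02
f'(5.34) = 0.01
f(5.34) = -0.21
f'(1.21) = -0.10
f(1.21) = 1.00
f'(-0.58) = -0.09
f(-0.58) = -0.06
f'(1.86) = 59.42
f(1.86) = 5.25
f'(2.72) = 0.66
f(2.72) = -0.54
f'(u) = -(exp(u) + 4)*exp(u)/(5*(exp(u) - 7)*(exp(u) - 2)) - exp(2*u)/(5*(exp(u) - 7)*(exp(u) - 2)) + (exp(u) + 4)*exp(2*u)/(5*(exp(u) - 7)*(exp(u) - 2)^2) + (exp(u) + 4)*exp(2*u)/(5*(exp(u) - 7)^2*(exp(u) - 2)) = (13*exp(2*u) - 28*exp(u) - 56)*exp(u)/(5*(exp(4*u) - 18*exp(3*u) + 109*exp(2*u) - 252*exp(u) + 196))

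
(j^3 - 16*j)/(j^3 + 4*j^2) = (j - 4)/j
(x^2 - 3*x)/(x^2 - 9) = x/(x + 3)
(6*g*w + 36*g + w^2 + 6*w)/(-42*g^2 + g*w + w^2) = (6*g*w + 36*g + w^2 + 6*w)/(-42*g^2 + g*w + w^2)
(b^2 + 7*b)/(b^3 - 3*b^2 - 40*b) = (b + 7)/(b^2 - 3*b - 40)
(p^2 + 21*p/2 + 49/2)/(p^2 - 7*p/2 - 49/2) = (p + 7)/(p - 7)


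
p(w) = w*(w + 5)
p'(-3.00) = -1.00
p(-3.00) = -6.00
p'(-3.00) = -1.00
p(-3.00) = -6.00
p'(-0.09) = 4.82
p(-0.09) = -0.44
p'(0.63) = 6.26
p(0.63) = 3.55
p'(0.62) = 6.24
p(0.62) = 3.48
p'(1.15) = 7.30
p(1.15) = 7.07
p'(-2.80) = -0.60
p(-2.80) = -6.16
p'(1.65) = 8.30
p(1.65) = 10.97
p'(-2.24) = 0.52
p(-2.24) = -6.18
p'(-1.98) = 1.04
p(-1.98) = -5.98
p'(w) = 2*w + 5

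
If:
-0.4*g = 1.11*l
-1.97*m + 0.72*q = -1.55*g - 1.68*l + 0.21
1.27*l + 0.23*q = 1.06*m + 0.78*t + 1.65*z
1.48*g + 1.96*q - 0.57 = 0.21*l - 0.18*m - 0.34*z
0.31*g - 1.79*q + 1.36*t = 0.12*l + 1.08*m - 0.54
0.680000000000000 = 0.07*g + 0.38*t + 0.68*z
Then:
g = -1.89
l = 0.68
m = -0.34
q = 1.84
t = 2.24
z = -0.06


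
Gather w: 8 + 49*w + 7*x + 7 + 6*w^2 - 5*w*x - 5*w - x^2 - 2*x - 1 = 6*w^2 + w*(44 - 5*x) - x^2 + 5*x + 14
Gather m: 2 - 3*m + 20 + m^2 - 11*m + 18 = m^2 - 14*m + 40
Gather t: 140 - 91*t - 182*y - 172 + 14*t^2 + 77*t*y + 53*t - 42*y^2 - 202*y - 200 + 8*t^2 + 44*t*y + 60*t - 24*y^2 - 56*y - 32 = 22*t^2 + t*(121*y + 22) - 66*y^2 - 440*y - 264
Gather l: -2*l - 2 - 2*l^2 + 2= -2*l^2 - 2*l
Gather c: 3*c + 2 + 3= 3*c + 5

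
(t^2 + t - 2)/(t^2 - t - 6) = (t - 1)/(t - 3)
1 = 1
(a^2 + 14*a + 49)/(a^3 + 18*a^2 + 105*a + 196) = 1/(a + 4)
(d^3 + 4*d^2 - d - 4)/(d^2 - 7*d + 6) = (d^2 + 5*d + 4)/(d - 6)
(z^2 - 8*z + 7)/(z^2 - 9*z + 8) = (z - 7)/(z - 8)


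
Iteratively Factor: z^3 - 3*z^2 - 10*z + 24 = (z + 3)*(z^2 - 6*z + 8) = (z - 2)*(z + 3)*(z - 4)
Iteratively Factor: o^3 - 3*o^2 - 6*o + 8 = (o - 4)*(o^2 + o - 2) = (o - 4)*(o - 1)*(o + 2)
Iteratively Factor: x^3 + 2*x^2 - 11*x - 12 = (x + 4)*(x^2 - 2*x - 3) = (x + 1)*(x + 4)*(x - 3)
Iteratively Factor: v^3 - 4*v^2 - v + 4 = (v + 1)*(v^2 - 5*v + 4) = (v - 1)*(v + 1)*(v - 4)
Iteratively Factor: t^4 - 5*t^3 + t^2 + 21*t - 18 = (t + 2)*(t^3 - 7*t^2 + 15*t - 9) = (t - 1)*(t + 2)*(t^2 - 6*t + 9) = (t - 3)*(t - 1)*(t + 2)*(t - 3)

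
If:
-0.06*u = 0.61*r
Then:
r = -0.0983606557377049*u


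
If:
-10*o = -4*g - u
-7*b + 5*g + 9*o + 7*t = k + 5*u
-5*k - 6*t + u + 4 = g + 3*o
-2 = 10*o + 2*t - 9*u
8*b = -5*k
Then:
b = 2710*u/243 - 365/243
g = 50/243 - 3269*u/486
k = 584/243 - 4336*u/243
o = 20/243 - 1259*u/486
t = 4241*u/243 - 343/243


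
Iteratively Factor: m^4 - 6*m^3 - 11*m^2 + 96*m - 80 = (m - 1)*(m^3 - 5*m^2 - 16*m + 80) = (m - 1)*(m + 4)*(m^2 - 9*m + 20) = (m - 5)*(m - 1)*(m + 4)*(m - 4)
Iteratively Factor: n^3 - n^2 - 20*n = (n)*(n^2 - n - 20) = n*(n - 5)*(n + 4)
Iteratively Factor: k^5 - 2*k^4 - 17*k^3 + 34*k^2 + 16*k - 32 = (k - 2)*(k^4 - 17*k^2 + 16) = (k - 4)*(k - 2)*(k^3 + 4*k^2 - k - 4) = (k - 4)*(k - 2)*(k - 1)*(k^2 + 5*k + 4) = (k - 4)*(k - 2)*(k - 1)*(k + 4)*(k + 1)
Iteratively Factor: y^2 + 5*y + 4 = (y + 4)*(y + 1)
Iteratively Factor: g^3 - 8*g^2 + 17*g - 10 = (g - 1)*(g^2 - 7*g + 10) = (g - 2)*(g - 1)*(g - 5)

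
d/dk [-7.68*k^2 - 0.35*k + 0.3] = -15.36*k - 0.35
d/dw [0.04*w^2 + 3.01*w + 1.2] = 0.08*w + 3.01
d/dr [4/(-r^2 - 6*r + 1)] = 8*(r + 3)/(r^2 + 6*r - 1)^2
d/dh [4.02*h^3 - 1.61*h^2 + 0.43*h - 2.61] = 12.06*h^2 - 3.22*h + 0.43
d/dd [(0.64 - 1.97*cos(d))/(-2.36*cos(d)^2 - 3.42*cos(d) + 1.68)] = (4.6492*cos(d)^2 - 3.0208*cos(d) + 1.1208)*sin(d)/(5.5696*cos(d)^4 + 16.1424*cos(d)^3 + 3.7668*cos(d)^2 - 11.4912*cos(d) + 2.8224)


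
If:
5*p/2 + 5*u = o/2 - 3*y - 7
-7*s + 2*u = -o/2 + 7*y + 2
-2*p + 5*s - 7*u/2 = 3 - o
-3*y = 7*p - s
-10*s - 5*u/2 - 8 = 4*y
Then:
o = 8556/9643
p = -52/9643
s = -4237/9643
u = -11844/9643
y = -1291/9643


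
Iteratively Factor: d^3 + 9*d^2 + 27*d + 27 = (d + 3)*(d^2 + 6*d + 9) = (d + 3)^2*(d + 3)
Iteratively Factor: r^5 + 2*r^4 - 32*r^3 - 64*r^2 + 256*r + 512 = (r - 4)*(r^4 + 6*r^3 - 8*r^2 - 96*r - 128) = (r - 4)^2*(r^3 + 10*r^2 + 32*r + 32) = (r - 4)^2*(r + 2)*(r^2 + 8*r + 16) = (r - 4)^2*(r + 2)*(r + 4)*(r + 4)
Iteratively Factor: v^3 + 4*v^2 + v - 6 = (v - 1)*(v^2 + 5*v + 6) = (v - 1)*(v + 2)*(v + 3)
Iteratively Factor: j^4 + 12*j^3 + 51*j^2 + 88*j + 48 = (j + 1)*(j^3 + 11*j^2 + 40*j + 48) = (j + 1)*(j + 4)*(j^2 + 7*j + 12) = (j + 1)*(j + 4)^2*(j + 3)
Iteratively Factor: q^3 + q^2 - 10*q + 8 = (q - 2)*(q^2 + 3*q - 4) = (q - 2)*(q - 1)*(q + 4)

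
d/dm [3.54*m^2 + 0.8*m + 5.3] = 7.08*m + 0.8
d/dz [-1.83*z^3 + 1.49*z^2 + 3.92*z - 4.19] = -5.49*z^2 + 2.98*z + 3.92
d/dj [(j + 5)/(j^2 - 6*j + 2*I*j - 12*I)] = (-j^2 - 10*j + 30 - 22*I)/(j^4 + j^3*(-12 + 4*I) + j^2*(32 - 48*I) + j*(48 + 144*I) - 144)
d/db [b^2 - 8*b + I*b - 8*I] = 2*b - 8 + I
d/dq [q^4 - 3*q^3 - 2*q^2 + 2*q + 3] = 4*q^3 - 9*q^2 - 4*q + 2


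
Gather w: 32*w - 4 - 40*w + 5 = 1 - 8*w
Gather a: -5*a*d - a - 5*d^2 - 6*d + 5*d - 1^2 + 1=a*(-5*d - 1) - 5*d^2 - d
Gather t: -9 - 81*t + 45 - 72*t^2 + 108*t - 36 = -72*t^2 + 27*t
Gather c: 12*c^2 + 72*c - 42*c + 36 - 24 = 12*c^2 + 30*c + 12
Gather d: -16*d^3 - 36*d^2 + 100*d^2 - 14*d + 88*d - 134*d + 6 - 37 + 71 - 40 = -16*d^3 + 64*d^2 - 60*d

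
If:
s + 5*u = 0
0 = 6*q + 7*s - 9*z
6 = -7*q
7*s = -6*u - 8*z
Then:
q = -6/7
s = 1440/3787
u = -288/3787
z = -1044/3787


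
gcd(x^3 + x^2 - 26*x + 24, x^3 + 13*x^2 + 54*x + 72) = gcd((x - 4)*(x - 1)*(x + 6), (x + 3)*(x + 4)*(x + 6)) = x + 6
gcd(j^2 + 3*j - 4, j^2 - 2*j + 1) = j - 1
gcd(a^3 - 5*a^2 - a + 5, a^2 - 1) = a^2 - 1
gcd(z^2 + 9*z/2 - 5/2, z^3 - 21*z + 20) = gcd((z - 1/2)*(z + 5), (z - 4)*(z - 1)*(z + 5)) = z + 5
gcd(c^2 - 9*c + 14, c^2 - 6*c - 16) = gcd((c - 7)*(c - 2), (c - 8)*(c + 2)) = 1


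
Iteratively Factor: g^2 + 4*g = (g + 4)*(g)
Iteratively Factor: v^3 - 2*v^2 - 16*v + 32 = (v - 2)*(v^2 - 16) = (v - 2)*(v + 4)*(v - 4)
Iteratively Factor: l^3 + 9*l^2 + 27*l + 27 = (l + 3)*(l^2 + 6*l + 9) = (l + 3)^2*(l + 3)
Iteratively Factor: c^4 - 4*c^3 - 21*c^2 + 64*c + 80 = (c - 4)*(c^3 - 21*c - 20) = (c - 4)*(c + 1)*(c^2 - c - 20) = (c - 4)*(c + 1)*(c + 4)*(c - 5)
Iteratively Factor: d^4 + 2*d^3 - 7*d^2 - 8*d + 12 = (d - 2)*(d^3 + 4*d^2 + d - 6) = (d - 2)*(d + 3)*(d^2 + d - 2) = (d - 2)*(d + 2)*(d + 3)*(d - 1)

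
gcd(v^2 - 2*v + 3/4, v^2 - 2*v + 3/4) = v^2 - 2*v + 3/4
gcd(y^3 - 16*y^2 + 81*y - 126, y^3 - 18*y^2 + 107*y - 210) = y^2 - 13*y + 42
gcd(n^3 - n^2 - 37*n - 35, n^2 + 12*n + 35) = n + 5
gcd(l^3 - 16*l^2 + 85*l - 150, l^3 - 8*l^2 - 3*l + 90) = l^2 - 11*l + 30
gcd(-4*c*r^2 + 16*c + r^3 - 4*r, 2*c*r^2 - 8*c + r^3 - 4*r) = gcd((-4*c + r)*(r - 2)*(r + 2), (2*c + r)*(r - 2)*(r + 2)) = r^2 - 4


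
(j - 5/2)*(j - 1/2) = j^2 - 3*j + 5/4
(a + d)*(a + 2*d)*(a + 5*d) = a^3 + 8*a^2*d + 17*a*d^2 + 10*d^3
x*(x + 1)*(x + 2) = x^3 + 3*x^2 + 2*x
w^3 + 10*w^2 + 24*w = w*(w + 4)*(w + 6)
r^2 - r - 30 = (r - 6)*(r + 5)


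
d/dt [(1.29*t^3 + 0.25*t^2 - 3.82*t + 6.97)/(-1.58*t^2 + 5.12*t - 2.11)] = (-2.0382*t^4 + 13.2096*t^3 - 12.9213*t^2 + 20.9702*t - 27.6262)/(2.4964*t^4 - 16.1792*t^3 + 32.882*t^2 - 21.6064*t + 4.4521)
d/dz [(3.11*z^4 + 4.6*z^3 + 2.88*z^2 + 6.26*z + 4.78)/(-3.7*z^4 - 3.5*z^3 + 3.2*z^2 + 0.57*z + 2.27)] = (6.13500000000001*z^6 + 41.216*z^5 + 99.6041*z^4 + 148.0468*z^3 + 63.1256*z^2 - 17.5168*z + 11.4856)/(13.69*z^8 + 25.9*z^7 - 11.43*z^6 - 26.618*z^5 - 10.548*z^4 - 12.242*z^3 + 14.8529*z^2 + 2.5878*z + 5.1529)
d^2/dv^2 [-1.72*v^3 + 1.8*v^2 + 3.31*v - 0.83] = 3.6 - 10.32*v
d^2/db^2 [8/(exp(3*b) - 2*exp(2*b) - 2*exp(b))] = 8*((-9*exp(2*b) + 8*exp(b) + 2)*(-exp(2*b) + 2*exp(b) + 2) - 2*(-3*exp(2*b) + 4*exp(b) + 2)^2)*exp(-b)/(-exp(2*b) + 2*exp(b) + 2)^3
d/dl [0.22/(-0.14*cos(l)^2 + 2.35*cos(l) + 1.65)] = (0.517 - 0.0616*cos(l))*sin(l)/(-0.14*cos(l)^2 + 2.35*cos(l) + 1.65)^2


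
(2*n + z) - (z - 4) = 2*n + 4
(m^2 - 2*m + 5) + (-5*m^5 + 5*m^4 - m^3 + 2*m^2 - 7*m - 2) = -5*m^5 + 5*m^4 - m^3 + 3*m^2 - 9*m + 3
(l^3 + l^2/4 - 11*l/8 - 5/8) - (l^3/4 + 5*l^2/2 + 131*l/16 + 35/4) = 3*l^3/4 - 9*l^2/4 - 153*l/16 - 75/8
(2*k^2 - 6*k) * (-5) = -10*k^2 + 30*k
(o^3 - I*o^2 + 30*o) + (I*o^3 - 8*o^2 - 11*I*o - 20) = o^3 + I*o^3 - 8*o^2 - I*o^2 + 30*o - 11*I*o - 20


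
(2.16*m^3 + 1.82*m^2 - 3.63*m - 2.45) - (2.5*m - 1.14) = 2.16*m^3 + 1.82*m^2 - 6.13*m - 1.31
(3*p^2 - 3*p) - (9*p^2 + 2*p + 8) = -6*p^2 - 5*p - 8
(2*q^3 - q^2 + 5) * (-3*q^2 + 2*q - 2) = -6*q^5 + 7*q^4 - 6*q^3 - 13*q^2 + 10*q - 10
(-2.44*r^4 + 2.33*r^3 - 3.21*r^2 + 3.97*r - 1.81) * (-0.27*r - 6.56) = 0.6588*r^5 + 15.3773*r^4 - 14.4181*r^3 + 19.9857*r^2 - 25.5545*r + 11.8736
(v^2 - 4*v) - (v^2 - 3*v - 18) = 18 - v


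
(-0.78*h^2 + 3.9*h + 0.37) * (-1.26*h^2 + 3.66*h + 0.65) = 0.9828*h^4 - 7.7688*h^3 + 13.3008*h^2 + 3.8892*h + 0.2405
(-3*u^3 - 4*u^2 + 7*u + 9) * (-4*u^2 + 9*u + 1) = 12*u^5 - 11*u^4 - 67*u^3 + 23*u^2 + 88*u + 9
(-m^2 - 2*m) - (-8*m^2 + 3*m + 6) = 7*m^2 - 5*m - 6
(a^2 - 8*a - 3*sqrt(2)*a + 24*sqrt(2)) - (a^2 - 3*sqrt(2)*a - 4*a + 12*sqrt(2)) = -4*a + 12*sqrt(2)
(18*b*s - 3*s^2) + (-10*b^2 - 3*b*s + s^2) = -10*b^2 + 15*b*s - 2*s^2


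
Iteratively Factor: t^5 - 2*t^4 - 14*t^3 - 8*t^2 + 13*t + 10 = (t + 1)*(t^4 - 3*t^3 - 11*t^2 + 3*t + 10) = (t - 5)*(t + 1)*(t^3 + 2*t^2 - t - 2) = (t - 5)*(t + 1)*(t + 2)*(t^2 - 1) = (t - 5)*(t + 1)^2*(t + 2)*(t - 1)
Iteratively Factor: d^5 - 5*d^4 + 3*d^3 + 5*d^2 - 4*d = (d - 4)*(d^4 - d^3 - d^2 + d) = (d - 4)*(d - 1)*(d^3 - d) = (d - 4)*(d - 1)^2*(d^2 + d) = d*(d - 4)*(d - 1)^2*(d + 1)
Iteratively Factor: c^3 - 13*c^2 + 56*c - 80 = (c - 5)*(c^2 - 8*c + 16) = (c - 5)*(c - 4)*(c - 4)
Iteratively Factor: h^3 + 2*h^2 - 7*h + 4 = (h + 4)*(h^2 - 2*h + 1) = (h - 1)*(h + 4)*(h - 1)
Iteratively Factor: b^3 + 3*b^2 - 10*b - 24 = (b - 3)*(b^2 + 6*b + 8) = (b - 3)*(b + 2)*(b + 4)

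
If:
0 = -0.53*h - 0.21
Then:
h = -0.40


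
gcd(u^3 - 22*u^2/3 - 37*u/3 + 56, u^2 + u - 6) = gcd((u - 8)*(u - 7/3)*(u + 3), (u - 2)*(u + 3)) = u + 3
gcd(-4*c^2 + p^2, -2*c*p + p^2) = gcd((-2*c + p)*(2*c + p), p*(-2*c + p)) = -2*c + p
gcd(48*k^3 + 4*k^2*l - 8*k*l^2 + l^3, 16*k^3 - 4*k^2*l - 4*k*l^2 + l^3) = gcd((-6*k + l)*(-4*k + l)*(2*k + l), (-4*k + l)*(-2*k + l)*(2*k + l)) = 8*k^2 + 2*k*l - l^2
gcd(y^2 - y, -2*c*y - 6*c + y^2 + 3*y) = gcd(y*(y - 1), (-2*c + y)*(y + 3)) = 1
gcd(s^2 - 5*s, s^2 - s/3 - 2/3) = 1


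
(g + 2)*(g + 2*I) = g^2 + 2*g + 2*I*g + 4*I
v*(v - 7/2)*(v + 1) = v^3 - 5*v^2/2 - 7*v/2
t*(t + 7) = t^2 + 7*t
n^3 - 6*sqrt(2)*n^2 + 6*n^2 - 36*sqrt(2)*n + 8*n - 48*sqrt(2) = (n + 2)*(n + 4)*(n - 6*sqrt(2))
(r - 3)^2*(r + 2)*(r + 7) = r^4 + 3*r^3 - 31*r^2 - 3*r + 126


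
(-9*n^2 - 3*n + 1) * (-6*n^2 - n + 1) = 54*n^4 + 27*n^3 - 12*n^2 - 4*n + 1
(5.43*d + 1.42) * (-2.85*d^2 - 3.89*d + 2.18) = -15.4755*d^3 - 25.1697*d^2 + 6.3136*d + 3.0956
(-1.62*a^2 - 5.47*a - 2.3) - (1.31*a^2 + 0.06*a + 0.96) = -2.93*a^2 - 5.53*a - 3.26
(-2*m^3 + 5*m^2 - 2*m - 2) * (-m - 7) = 2*m^4 + 9*m^3 - 33*m^2 + 16*m + 14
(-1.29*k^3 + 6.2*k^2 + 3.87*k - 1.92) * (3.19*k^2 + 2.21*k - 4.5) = -4.1151*k^5 + 16.9271*k^4 + 31.8523*k^3 - 25.4721*k^2 - 21.6582*k + 8.64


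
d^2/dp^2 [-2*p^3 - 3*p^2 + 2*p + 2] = -12*p - 6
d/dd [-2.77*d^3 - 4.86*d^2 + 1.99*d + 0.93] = -8.31*d^2 - 9.72*d + 1.99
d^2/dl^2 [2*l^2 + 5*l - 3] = 4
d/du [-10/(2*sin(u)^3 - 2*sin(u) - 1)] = -(20*cos(u) + 60*cos(3*u))/(sin(u) + sin(3*u) + 2)^2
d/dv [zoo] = 0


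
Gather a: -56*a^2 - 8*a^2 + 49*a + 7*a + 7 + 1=-64*a^2 + 56*a + 8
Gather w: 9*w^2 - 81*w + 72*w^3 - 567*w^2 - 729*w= 72*w^3 - 558*w^2 - 810*w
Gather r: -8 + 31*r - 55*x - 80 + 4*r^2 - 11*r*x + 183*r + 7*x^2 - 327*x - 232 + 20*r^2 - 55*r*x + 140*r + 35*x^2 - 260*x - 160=24*r^2 + r*(354 - 66*x) + 42*x^2 - 642*x - 480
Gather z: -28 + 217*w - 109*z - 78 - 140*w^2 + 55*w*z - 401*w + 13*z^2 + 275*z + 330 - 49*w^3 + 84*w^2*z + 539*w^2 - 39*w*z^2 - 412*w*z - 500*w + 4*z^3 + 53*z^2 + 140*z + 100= -49*w^3 + 399*w^2 - 684*w + 4*z^3 + z^2*(66 - 39*w) + z*(84*w^2 - 357*w + 306) + 324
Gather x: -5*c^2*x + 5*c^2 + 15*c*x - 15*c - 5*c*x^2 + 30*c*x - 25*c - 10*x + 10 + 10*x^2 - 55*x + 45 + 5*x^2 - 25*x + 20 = 5*c^2 - 40*c + x^2*(15 - 5*c) + x*(-5*c^2 + 45*c - 90) + 75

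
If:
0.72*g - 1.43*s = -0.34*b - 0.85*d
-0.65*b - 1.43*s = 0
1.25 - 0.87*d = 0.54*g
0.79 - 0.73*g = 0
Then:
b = -1.44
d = 0.77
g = 1.08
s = 0.66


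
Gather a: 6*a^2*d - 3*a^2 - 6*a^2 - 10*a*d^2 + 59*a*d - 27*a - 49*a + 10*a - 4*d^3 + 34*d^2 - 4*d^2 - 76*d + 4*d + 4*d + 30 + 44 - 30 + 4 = a^2*(6*d - 9) + a*(-10*d^2 + 59*d - 66) - 4*d^3 + 30*d^2 - 68*d + 48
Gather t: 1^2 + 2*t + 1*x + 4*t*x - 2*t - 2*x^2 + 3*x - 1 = 4*t*x - 2*x^2 + 4*x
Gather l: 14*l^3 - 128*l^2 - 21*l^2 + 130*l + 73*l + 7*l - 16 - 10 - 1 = 14*l^3 - 149*l^2 + 210*l - 27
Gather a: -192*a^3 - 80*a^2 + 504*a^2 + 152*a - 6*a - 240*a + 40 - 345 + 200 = -192*a^3 + 424*a^2 - 94*a - 105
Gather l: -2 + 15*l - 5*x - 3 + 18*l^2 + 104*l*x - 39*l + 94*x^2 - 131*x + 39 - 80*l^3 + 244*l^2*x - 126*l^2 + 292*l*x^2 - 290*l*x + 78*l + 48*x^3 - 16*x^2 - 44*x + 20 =-80*l^3 + l^2*(244*x - 108) + l*(292*x^2 - 186*x + 54) + 48*x^3 + 78*x^2 - 180*x + 54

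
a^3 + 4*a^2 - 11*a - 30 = (a - 3)*(a + 2)*(a + 5)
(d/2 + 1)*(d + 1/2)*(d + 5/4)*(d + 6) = d^4/2 + 39*d^3/8 + 213*d^2/16 + 13*d + 15/4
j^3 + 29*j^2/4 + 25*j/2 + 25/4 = (j + 1)*(j + 5/4)*(j + 5)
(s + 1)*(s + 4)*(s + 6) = s^3 + 11*s^2 + 34*s + 24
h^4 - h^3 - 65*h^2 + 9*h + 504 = (h - 8)*(h - 3)*(h + 3)*(h + 7)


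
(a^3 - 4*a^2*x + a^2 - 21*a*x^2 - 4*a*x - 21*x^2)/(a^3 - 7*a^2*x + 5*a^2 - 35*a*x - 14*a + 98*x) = (a^2 + 3*a*x + a + 3*x)/(a^2 + 5*a - 14)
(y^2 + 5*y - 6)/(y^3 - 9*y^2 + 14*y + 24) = (y^2 + 5*y - 6)/(y^3 - 9*y^2 + 14*y + 24)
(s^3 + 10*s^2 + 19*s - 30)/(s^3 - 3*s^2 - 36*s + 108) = (s^2 + 4*s - 5)/(s^2 - 9*s + 18)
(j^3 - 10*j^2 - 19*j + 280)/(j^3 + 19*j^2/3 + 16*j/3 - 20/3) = 3*(j^2 - 15*j + 56)/(3*j^2 + 4*j - 4)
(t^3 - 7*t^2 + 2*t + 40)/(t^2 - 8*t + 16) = (t^2 - 3*t - 10)/(t - 4)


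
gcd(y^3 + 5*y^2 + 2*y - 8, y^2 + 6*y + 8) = y^2 + 6*y + 8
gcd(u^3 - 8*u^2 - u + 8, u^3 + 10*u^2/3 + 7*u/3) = u + 1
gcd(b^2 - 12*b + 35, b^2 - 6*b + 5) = b - 5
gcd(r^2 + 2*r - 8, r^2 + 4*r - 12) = r - 2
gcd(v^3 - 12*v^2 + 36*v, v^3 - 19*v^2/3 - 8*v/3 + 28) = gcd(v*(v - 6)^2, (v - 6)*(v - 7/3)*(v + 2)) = v - 6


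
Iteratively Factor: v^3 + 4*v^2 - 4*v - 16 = (v + 4)*(v^2 - 4) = (v + 2)*(v + 4)*(v - 2)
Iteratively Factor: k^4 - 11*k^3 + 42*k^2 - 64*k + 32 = (k - 1)*(k^3 - 10*k^2 + 32*k - 32) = (k - 4)*(k - 1)*(k^2 - 6*k + 8) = (k - 4)*(k - 2)*(k - 1)*(k - 4)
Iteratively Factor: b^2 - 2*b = (b - 2)*(b)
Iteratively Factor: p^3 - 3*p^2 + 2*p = (p - 1)*(p^2 - 2*p) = p*(p - 1)*(p - 2)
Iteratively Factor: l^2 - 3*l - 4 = (l - 4)*(l + 1)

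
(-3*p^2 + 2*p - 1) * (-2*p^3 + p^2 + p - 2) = 6*p^5 - 7*p^4 + p^3 + 7*p^2 - 5*p + 2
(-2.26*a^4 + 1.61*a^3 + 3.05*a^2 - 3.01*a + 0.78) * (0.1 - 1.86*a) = 4.2036*a^5 - 3.2206*a^4 - 5.512*a^3 + 5.9036*a^2 - 1.7518*a + 0.078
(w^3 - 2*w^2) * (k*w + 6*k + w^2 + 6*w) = k*w^4 + 4*k*w^3 - 12*k*w^2 + w^5 + 4*w^4 - 12*w^3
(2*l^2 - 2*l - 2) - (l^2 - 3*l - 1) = l^2 + l - 1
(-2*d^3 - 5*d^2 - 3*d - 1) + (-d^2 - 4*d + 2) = -2*d^3 - 6*d^2 - 7*d + 1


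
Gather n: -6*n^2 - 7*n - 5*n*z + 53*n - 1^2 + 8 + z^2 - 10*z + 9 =-6*n^2 + n*(46 - 5*z) + z^2 - 10*z + 16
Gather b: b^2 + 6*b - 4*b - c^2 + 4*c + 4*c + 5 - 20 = b^2 + 2*b - c^2 + 8*c - 15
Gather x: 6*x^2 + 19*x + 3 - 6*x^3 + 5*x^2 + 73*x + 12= -6*x^3 + 11*x^2 + 92*x + 15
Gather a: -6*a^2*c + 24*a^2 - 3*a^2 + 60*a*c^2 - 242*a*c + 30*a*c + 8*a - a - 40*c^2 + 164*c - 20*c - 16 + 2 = a^2*(21 - 6*c) + a*(60*c^2 - 212*c + 7) - 40*c^2 + 144*c - 14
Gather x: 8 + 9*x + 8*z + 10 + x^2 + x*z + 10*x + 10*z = x^2 + x*(z + 19) + 18*z + 18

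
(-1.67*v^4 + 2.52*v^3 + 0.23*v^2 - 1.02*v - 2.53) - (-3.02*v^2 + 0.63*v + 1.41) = -1.67*v^4 + 2.52*v^3 + 3.25*v^2 - 1.65*v - 3.94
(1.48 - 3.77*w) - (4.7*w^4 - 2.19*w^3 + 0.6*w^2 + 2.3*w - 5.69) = -4.7*w^4 + 2.19*w^3 - 0.6*w^2 - 6.07*w + 7.17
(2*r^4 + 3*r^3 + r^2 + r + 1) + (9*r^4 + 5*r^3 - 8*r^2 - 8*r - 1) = 11*r^4 + 8*r^3 - 7*r^2 - 7*r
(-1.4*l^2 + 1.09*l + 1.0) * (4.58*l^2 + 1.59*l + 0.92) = -6.412*l^4 + 2.7662*l^3 + 5.0251*l^2 + 2.5928*l + 0.92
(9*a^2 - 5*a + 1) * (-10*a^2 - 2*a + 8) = -90*a^4 + 32*a^3 + 72*a^2 - 42*a + 8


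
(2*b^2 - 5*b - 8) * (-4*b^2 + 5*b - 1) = -8*b^4 + 30*b^3 + 5*b^2 - 35*b + 8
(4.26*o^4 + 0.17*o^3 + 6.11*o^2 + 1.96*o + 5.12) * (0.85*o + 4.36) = 3.621*o^5 + 18.7181*o^4 + 5.9347*o^3 + 28.3056*o^2 + 12.8976*o + 22.3232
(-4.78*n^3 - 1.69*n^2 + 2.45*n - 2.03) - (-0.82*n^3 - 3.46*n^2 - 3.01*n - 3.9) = -3.96*n^3 + 1.77*n^2 + 5.46*n + 1.87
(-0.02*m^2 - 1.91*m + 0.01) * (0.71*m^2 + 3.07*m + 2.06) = -0.0142*m^4 - 1.4175*m^3 - 5.8978*m^2 - 3.9039*m + 0.0206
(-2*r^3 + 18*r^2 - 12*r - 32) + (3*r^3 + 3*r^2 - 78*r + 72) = r^3 + 21*r^2 - 90*r + 40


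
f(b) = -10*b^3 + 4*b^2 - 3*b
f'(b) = -30*b^2 + 8*b - 3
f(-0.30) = 1.53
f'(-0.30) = -8.10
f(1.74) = -45.79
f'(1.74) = -79.91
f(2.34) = -113.25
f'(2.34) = -148.55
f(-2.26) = 142.64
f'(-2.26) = -174.31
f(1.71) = -43.44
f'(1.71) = -77.04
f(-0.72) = 7.97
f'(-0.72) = -24.31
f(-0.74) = 8.46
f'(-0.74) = -25.35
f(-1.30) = 32.63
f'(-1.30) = -64.10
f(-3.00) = 315.00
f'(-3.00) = -297.00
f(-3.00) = 315.00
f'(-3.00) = -297.00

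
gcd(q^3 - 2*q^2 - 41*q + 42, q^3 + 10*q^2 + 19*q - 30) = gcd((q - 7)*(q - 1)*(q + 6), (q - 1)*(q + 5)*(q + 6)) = q^2 + 5*q - 6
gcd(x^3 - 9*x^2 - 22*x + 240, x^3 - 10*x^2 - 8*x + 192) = x^2 - 14*x + 48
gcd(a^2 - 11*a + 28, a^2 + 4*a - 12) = 1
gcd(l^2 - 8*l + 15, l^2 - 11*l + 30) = l - 5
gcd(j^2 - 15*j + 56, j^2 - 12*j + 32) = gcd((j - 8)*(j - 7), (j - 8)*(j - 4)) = j - 8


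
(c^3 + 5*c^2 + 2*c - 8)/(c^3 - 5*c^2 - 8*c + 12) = (c + 4)/(c - 6)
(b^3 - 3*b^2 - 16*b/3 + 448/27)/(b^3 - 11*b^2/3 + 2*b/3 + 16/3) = (b^2 - b/3 - 56/9)/(b^2 - b - 2)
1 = 1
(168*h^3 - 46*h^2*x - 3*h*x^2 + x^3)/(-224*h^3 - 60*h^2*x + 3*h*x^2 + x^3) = (24*h^2 - 10*h*x + x^2)/(-32*h^2 - 4*h*x + x^2)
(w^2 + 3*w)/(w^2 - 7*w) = (w + 3)/(w - 7)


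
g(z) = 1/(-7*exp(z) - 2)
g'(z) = 7*exp(z)/(-7*exp(z) - 2)^2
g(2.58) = -0.01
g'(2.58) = 0.01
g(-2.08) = -0.35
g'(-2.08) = 0.11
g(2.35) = -0.01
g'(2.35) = 0.01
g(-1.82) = -0.32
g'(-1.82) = 0.12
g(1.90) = -0.02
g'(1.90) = 0.02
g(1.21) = -0.04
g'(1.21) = 0.04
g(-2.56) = -0.39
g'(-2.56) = 0.08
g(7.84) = -0.00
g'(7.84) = 0.00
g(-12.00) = -0.50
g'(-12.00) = 0.00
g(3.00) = -0.00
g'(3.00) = 0.01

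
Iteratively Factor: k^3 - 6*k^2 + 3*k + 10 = (k - 5)*(k^2 - k - 2) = (k - 5)*(k - 2)*(k + 1)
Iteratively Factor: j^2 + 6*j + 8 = (j + 4)*(j + 2)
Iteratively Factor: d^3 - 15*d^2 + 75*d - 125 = (d - 5)*(d^2 - 10*d + 25) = (d - 5)^2*(d - 5)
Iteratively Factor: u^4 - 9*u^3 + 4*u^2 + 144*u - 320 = (u - 5)*(u^3 - 4*u^2 - 16*u + 64) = (u - 5)*(u + 4)*(u^2 - 8*u + 16) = (u - 5)*(u - 4)*(u + 4)*(u - 4)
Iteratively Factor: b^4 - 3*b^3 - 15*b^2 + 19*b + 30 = (b - 5)*(b^3 + 2*b^2 - 5*b - 6) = (b - 5)*(b + 1)*(b^2 + b - 6) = (b - 5)*(b - 2)*(b + 1)*(b + 3)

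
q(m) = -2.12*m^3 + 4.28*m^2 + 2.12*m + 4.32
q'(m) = -6.36*m^2 + 8.56*m + 2.12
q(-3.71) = 163.62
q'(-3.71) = -117.18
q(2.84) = -3.70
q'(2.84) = -24.87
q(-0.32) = 4.15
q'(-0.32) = -1.27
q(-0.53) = 4.71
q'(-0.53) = -4.20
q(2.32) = 5.80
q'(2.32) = -12.25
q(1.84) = 9.50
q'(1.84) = -3.66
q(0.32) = 5.37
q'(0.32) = 4.21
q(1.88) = 9.35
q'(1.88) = -4.27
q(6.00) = -286.80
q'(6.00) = -175.48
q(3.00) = -8.04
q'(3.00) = -29.44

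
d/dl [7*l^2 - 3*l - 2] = 14*l - 3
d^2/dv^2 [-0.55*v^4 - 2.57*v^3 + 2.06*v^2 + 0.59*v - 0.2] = -6.6*v^2 - 15.42*v + 4.12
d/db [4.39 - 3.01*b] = -3.01000000000000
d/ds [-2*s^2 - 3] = -4*s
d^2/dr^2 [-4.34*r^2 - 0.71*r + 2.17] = -8.68000000000000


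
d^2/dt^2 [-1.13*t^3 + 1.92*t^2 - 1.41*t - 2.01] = 3.84 - 6.78*t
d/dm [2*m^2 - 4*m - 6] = 4*m - 4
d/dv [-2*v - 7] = -2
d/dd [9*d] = 9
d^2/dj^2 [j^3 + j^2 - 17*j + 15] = 6*j + 2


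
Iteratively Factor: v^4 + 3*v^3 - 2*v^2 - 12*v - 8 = (v - 2)*(v^3 + 5*v^2 + 8*v + 4) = (v - 2)*(v + 2)*(v^2 + 3*v + 2) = (v - 2)*(v + 1)*(v + 2)*(v + 2)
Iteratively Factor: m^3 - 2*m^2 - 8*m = (m + 2)*(m^2 - 4*m) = (m - 4)*(m + 2)*(m)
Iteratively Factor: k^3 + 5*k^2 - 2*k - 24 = (k + 3)*(k^2 + 2*k - 8) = (k + 3)*(k + 4)*(k - 2)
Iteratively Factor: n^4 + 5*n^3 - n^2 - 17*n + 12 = (n + 3)*(n^3 + 2*n^2 - 7*n + 4) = (n - 1)*(n + 3)*(n^2 + 3*n - 4) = (n - 1)^2*(n + 3)*(n + 4)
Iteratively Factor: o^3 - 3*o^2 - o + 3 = (o + 1)*(o^2 - 4*o + 3) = (o - 3)*(o + 1)*(o - 1)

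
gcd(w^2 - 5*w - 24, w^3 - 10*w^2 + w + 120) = w^2 - 5*w - 24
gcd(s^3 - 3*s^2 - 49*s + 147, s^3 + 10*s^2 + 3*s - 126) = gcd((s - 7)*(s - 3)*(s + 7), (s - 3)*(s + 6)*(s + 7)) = s^2 + 4*s - 21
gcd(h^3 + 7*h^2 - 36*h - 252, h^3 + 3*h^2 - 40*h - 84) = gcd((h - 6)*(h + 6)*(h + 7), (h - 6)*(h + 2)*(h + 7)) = h^2 + h - 42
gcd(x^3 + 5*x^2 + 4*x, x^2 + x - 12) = x + 4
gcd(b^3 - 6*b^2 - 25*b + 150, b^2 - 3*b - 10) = b - 5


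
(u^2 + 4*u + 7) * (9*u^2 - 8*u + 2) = 9*u^4 + 28*u^3 + 33*u^2 - 48*u + 14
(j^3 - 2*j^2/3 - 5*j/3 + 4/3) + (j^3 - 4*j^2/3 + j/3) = 2*j^3 - 2*j^2 - 4*j/3 + 4/3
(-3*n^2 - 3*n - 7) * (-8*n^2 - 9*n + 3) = 24*n^4 + 51*n^3 + 74*n^2 + 54*n - 21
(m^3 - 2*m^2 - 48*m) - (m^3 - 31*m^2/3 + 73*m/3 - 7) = 25*m^2/3 - 217*m/3 + 7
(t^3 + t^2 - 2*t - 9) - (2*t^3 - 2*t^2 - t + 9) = -t^3 + 3*t^2 - t - 18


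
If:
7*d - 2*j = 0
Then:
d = 2*j/7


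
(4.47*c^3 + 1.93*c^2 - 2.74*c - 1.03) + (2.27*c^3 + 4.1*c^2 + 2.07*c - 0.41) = 6.74*c^3 + 6.03*c^2 - 0.67*c - 1.44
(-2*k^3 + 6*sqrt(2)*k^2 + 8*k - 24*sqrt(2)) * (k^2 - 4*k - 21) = -2*k^5 + 8*k^4 + 6*sqrt(2)*k^4 - 24*sqrt(2)*k^3 + 50*k^3 - 150*sqrt(2)*k^2 - 32*k^2 - 168*k + 96*sqrt(2)*k + 504*sqrt(2)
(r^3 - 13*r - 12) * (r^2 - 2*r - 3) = r^5 - 2*r^4 - 16*r^3 + 14*r^2 + 63*r + 36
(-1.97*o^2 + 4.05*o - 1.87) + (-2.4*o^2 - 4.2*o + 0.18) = -4.37*o^2 - 0.15*o - 1.69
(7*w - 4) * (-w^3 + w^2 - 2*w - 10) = -7*w^4 + 11*w^3 - 18*w^2 - 62*w + 40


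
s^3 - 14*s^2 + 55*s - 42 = (s - 7)*(s - 6)*(s - 1)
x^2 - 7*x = x*(x - 7)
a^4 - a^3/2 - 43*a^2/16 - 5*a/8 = a*(a - 2)*(a + 1/4)*(a + 5/4)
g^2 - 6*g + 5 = (g - 5)*(g - 1)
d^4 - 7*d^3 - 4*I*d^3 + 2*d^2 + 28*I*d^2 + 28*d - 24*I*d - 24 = (d - 6)*(d - 1)*(d - 2*I)^2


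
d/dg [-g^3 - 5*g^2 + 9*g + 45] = -3*g^2 - 10*g + 9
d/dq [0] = 0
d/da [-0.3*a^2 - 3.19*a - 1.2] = -0.6*a - 3.19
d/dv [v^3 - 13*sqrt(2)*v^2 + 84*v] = 3*v^2 - 26*sqrt(2)*v + 84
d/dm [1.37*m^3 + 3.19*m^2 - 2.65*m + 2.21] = 4.11*m^2 + 6.38*m - 2.65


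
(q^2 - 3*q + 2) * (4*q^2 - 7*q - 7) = 4*q^4 - 19*q^3 + 22*q^2 + 7*q - 14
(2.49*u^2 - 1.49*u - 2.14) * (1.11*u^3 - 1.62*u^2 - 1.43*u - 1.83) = 2.7639*u^5 - 5.6877*u^4 - 3.5223*u^3 + 1.0408*u^2 + 5.7869*u + 3.9162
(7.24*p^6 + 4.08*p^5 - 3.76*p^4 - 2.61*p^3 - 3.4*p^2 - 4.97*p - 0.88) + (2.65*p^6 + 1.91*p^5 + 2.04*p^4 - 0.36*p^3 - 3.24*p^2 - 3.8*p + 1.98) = 9.89*p^6 + 5.99*p^5 - 1.72*p^4 - 2.97*p^3 - 6.64*p^2 - 8.77*p + 1.1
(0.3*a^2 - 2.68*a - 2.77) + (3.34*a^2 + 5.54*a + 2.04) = 3.64*a^2 + 2.86*a - 0.73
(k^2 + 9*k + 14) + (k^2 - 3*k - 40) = 2*k^2 + 6*k - 26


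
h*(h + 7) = h^2 + 7*h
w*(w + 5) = w^2 + 5*w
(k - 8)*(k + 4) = k^2 - 4*k - 32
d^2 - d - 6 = (d - 3)*(d + 2)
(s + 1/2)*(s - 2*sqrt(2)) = s^2 - 2*sqrt(2)*s + s/2 - sqrt(2)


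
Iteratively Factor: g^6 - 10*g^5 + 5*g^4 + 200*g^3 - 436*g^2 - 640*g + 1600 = (g + 2)*(g^5 - 12*g^4 + 29*g^3 + 142*g^2 - 720*g + 800) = (g - 5)*(g + 2)*(g^4 - 7*g^3 - 6*g^2 + 112*g - 160) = (g - 5)*(g - 4)*(g + 2)*(g^3 - 3*g^2 - 18*g + 40) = (g - 5)*(g - 4)*(g - 2)*(g + 2)*(g^2 - g - 20) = (g - 5)^2*(g - 4)*(g - 2)*(g + 2)*(g + 4)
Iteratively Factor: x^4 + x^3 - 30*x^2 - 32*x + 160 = (x + 4)*(x^3 - 3*x^2 - 18*x + 40) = (x - 2)*(x + 4)*(x^2 - x - 20) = (x - 2)*(x + 4)^2*(x - 5)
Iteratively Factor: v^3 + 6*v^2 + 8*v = (v)*(v^2 + 6*v + 8) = v*(v + 2)*(v + 4)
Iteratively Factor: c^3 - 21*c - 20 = (c + 1)*(c^2 - c - 20) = (c + 1)*(c + 4)*(c - 5)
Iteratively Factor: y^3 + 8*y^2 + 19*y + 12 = (y + 1)*(y^2 + 7*y + 12) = (y + 1)*(y + 3)*(y + 4)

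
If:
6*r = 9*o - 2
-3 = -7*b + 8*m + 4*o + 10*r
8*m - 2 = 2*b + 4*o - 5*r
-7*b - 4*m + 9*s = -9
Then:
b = 558*s/461 + 421/461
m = 243*s/1844 + 601/922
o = 180*s/461 + 110/1383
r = 270*s/461 - 296/1383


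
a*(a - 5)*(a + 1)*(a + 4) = a^4 - 21*a^2 - 20*a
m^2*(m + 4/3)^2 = m^4 + 8*m^3/3 + 16*m^2/9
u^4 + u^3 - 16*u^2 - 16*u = u*(u - 4)*(u + 1)*(u + 4)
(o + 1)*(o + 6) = o^2 + 7*o + 6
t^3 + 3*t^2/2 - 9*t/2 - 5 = (t - 2)*(t + 1)*(t + 5/2)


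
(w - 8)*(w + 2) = w^2 - 6*w - 16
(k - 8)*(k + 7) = k^2 - k - 56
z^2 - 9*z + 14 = (z - 7)*(z - 2)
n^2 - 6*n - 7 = (n - 7)*(n + 1)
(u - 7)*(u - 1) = u^2 - 8*u + 7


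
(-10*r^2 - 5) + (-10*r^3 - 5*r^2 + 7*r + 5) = -10*r^3 - 15*r^2 + 7*r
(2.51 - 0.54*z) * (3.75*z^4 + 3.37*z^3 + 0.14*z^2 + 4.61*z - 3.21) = -2.025*z^5 + 7.5927*z^4 + 8.3831*z^3 - 2.138*z^2 + 13.3045*z - 8.0571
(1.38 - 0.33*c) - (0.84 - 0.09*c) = 0.54 - 0.24*c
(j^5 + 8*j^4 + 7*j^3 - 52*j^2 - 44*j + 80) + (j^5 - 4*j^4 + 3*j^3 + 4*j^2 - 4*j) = 2*j^5 + 4*j^4 + 10*j^3 - 48*j^2 - 48*j + 80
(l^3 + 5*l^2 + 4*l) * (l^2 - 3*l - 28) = l^5 + 2*l^4 - 39*l^3 - 152*l^2 - 112*l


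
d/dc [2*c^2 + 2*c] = 4*c + 2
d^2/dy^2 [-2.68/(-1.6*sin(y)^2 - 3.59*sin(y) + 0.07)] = (-27.4432*sin(y)^4 - 46.18176*sin(y)^3 + 5.42405199999998*sin(y)^2 + 91.690036*sin(y) + 69.680536)/(1.6*sin(y)^2 + 3.59*sin(y) - 0.07)^3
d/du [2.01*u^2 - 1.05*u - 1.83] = 4.02*u - 1.05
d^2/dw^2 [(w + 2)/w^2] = 2*(w + 6)/w^4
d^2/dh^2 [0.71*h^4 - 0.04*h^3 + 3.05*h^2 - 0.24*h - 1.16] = 8.52*h^2 - 0.24*h + 6.1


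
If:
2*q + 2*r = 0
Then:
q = -r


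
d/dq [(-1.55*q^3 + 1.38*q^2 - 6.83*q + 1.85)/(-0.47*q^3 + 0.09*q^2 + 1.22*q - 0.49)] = (4.44089209850063e-16*q^5 + 0.5091*q^4 - 10.2022*q^3 + 7.1853*q^2 - 1.6854*q + 1.0897)/(0.2209*q^6 - 0.0846*q^5 - 1.1387*q^4 + 0.6802*q^3 + 1.4002*q^2 - 1.1956*q + 0.2401)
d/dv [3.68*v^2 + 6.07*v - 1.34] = 7.36*v + 6.07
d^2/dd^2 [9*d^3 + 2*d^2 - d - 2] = 54*d + 4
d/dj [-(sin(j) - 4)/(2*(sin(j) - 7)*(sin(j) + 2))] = (sin(j)^2 - 8*sin(j) + 34)*cos(j)/(2*(sin(j) - 7)^2*(sin(j) + 2)^2)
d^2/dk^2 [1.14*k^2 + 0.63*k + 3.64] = 2.28000000000000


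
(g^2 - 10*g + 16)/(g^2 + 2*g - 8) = (g - 8)/(g + 4)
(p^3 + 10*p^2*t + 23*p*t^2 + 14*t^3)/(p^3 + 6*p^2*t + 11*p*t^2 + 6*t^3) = (p + 7*t)/(p + 3*t)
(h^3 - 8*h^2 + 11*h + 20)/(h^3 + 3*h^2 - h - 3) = (h^2 - 9*h + 20)/(h^2 + 2*h - 3)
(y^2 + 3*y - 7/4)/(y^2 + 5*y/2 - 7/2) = (y - 1/2)/(y - 1)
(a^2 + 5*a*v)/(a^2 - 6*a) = (a + 5*v)/(a - 6)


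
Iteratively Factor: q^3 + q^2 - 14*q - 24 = (q + 3)*(q^2 - 2*q - 8) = (q - 4)*(q + 3)*(q + 2)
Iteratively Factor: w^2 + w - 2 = (w + 2)*(w - 1)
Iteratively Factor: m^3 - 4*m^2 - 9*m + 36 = (m - 4)*(m^2 - 9) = (m - 4)*(m - 3)*(m + 3)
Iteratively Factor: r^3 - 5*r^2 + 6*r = (r)*(r^2 - 5*r + 6) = r*(r - 2)*(r - 3)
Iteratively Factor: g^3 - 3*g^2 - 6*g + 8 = (g - 1)*(g^2 - 2*g - 8) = (g - 4)*(g - 1)*(g + 2)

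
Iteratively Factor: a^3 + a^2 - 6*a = (a - 2)*(a^2 + 3*a) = (a - 2)*(a + 3)*(a)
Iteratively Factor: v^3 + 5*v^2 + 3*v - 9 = (v - 1)*(v^2 + 6*v + 9) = (v - 1)*(v + 3)*(v + 3)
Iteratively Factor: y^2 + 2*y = (y + 2)*(y)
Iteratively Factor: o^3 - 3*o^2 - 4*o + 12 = (o + 2)*(o^2 - 5*o + 6) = (o - 2)*(o + 2)*(o - 3)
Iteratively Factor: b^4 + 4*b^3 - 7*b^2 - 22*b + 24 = (b + 3)*(b^3 + b^2 - 10*b + 8) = (b + 3)*(b + 4)*(b^2 - 3*b + 2) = (b - 1)*(b + 3)*(b + 4)*(b - 2)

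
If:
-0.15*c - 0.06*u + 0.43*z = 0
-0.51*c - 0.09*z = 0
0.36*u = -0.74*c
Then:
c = 0.00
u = 0.00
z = 0.00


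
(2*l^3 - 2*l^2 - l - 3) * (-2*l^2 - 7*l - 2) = -4*l^5 - 10*l^4 + 12*l^3 + 17*l^2 + 23*l + 6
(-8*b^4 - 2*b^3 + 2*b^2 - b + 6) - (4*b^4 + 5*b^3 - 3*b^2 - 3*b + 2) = -12*b^4 - 7*b^3 + 5*b^2 + 2*b + 4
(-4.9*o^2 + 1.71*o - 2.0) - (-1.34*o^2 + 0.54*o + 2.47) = -3.56*o^2 + 1.17*o - 4.47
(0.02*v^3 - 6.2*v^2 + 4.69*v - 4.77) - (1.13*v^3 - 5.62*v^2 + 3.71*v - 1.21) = -1.11*v^3 - 0.58*v^2 + 0.98*v - 3.56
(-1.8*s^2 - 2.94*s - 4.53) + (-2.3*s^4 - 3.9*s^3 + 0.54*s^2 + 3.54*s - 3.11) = -2.3*s^4 - 3.9*s^3 - 1.26*s^2 + 0.6*s - 7.64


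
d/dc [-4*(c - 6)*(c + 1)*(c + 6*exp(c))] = -24*c^2*exp(c) - 12*c^2 + 72*c*exp(c) + 40*c + 264*exp(c) + 24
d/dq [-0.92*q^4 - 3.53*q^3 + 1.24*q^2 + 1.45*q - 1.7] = -3.68*q^3 - 10.59*q^2 + 2.48*q + 1.45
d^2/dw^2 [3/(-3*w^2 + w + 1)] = 6*(-9*w^2 + 3*w + (6*w - 1)^2 + 3)/(-3*w^2 + w + 1)^3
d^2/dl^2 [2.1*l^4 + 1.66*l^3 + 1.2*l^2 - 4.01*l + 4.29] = 25.2*l^2 + 9.96*l + 2.4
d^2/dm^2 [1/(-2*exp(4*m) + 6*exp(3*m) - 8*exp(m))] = ((exp(3*m) - 3*exp(2*m) + 4)*(16*exp(3*m) - 27*exp(2*m) + 4)/2 - (4*exp(3*m) - 9*exp(2*m) + 4)^2)*exp(-m)/(exp(3*m) - 3*exp(2*m) + 4)^3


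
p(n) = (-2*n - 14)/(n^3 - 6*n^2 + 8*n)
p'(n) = (-2*n - 14)*(-3*n^2 + 12*n - 8)/(n^3 - 6*n^2 + 8*n)^2 - 2/(n^3 - 6*n^2 + 8*n)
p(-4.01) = 0.03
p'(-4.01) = 0.03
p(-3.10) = 0.07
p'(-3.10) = 0.06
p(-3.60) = 0.04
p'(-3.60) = 0.04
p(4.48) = -4.31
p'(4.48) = 11.29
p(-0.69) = 1.45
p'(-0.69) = 3.18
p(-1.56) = 0.35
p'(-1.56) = 0.45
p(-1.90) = 0.23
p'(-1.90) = 0.27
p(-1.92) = 0.23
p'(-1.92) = 0.26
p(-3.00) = 0.08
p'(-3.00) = 0.07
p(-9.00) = 0.00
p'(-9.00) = 0.00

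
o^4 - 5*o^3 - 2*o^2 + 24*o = o*(o - 4)*(o - 3)*(o + 2)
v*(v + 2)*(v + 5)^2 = v^4 + 12*v^3 + 45*v^2 + 50*v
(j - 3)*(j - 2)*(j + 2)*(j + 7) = j^4 + 4*j^3 - 25*j^2 - 16*j + 84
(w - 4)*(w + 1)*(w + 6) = w^3 + 3*w^2 - 22*w - 24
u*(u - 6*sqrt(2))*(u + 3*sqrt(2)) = u^3 - 3*sqrt(2)*u^2 - 36*u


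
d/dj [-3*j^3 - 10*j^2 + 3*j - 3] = -9*j^2 - 20*j + 3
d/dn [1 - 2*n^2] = -4*n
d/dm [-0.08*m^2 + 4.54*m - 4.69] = 4.54 - 0.16*m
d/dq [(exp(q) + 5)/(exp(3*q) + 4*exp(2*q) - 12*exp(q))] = (-2*exp(3*q) - 19*exp(2*q) - 40*exp(q) + 60)*exp(-q)/(exp(4*q) + 8*exp(3*q) - 8*exp(2*q) - 96*exp(q) + 144)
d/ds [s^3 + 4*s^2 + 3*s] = 3*s^2 + 8*s + 3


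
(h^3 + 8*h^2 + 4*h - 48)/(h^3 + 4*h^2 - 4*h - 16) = (h + 6)/(h + 2)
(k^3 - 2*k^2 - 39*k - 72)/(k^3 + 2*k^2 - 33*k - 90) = (k^2 - 5*k - 24)/(k^2 - k - 30)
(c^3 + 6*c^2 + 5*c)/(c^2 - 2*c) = (c^2 + 6*c + 5)/(c - 2)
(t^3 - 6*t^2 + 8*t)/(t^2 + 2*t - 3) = t*(t^2 - 6*t + 8)/(t^2 + 2*t - 3)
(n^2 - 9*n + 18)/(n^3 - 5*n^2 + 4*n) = (n^2 - 9*n + 18)/(n*(n^2 - 5*n + 4))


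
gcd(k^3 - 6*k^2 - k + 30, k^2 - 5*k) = k - 5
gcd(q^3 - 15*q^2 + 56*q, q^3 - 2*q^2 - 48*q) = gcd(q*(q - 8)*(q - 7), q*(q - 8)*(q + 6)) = q^2 - 8*q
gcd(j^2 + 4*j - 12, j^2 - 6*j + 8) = j - 2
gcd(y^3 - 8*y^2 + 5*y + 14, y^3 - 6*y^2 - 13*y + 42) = y^2 - 9*y + 14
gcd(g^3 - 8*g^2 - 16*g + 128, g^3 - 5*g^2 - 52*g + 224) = g^2 - 12*g + 32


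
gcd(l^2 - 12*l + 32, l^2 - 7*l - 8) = l - 8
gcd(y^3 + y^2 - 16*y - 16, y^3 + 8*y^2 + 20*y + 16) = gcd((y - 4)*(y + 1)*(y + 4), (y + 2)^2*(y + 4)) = y + 4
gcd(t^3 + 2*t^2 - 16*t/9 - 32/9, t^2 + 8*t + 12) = t + 2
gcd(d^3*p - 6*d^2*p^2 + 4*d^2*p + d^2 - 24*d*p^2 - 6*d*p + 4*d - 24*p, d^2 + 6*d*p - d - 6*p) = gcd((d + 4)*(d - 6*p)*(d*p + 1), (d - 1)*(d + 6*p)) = 1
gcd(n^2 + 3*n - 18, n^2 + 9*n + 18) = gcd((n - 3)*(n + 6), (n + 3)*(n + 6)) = n + 6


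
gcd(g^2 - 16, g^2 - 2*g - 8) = g - 4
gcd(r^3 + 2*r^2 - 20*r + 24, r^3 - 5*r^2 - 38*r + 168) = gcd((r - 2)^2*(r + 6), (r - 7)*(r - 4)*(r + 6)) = r + 6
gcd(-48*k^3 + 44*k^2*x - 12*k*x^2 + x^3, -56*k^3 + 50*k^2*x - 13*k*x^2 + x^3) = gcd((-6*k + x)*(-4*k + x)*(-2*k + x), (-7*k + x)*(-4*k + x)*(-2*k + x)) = 8*k^2 - 6*k*x + x^2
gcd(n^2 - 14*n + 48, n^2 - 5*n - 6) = n - 6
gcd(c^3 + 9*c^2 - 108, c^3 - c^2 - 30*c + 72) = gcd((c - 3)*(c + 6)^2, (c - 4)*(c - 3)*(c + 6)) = c^2 + 3*c - 18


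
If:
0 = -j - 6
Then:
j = -6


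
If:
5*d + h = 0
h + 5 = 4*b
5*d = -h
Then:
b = h/4 + 5/4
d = -h/5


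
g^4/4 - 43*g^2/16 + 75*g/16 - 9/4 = (g/4 + 1)*(g - 3/2)^2*(g - 1)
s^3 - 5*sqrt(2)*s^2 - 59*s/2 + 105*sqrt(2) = (s - 6*sqrt(2))*(s - 5*sqrt(2)/2)*(s + 7*sqrt(2)/2)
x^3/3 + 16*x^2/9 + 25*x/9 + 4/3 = (x/3 + 1/3)*(x + 4/3)*(x + 3)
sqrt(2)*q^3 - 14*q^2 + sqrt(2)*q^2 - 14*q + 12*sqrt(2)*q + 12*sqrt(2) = (q - 6*sqrt(2))*(q - sqrt(2))*(sqrt(2)*q + sqrt(2))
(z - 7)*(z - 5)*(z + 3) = z^3 - 9*z^2 - z + 105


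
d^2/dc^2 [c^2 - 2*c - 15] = 2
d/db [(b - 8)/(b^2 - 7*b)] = (-b^2 + 16*b - 56)/(b^2*(b^2 - 14*b + 49))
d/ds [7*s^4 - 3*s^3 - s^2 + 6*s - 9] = 28*s^3 - 9*s^2 - 2*s + 6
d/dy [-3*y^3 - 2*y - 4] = -9*y^2 - 2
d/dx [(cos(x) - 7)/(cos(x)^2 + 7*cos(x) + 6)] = (cos(x)^2 - 14*cos(x) - 55)*sin(x)/(cos(x)^2 + 7*cos(x) + 6)^2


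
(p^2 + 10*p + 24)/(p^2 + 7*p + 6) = (p + 4)/(p + 1)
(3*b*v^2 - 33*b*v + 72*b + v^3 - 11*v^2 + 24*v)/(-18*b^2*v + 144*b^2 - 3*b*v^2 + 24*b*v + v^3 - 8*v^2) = (v - 3)/(-6*b + v)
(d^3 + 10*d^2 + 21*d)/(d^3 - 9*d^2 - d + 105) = d*(d + 7)/(d^2 - 12*d + 35)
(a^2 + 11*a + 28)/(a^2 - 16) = (a + 7)/(a - 4)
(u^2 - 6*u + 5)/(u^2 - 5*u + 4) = (u - 5)/(u - 4)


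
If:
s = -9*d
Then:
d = -s/9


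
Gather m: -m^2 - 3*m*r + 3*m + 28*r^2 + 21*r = -m^2 + m*(3 - 3*r) + 28*r^2 + 21*r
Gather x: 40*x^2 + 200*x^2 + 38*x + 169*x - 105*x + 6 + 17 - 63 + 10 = 240*x^2 + 102*x - 30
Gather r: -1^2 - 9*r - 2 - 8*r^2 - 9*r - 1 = -8*r^2 - 18*r - 4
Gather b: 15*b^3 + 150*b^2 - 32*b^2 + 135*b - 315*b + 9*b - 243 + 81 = 15*b^3 + 118*b^2 - 171*b - 162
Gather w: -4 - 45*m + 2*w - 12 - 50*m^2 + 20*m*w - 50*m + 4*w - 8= -50*m^2 - 95*m + w*(20*m + 6) - 24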